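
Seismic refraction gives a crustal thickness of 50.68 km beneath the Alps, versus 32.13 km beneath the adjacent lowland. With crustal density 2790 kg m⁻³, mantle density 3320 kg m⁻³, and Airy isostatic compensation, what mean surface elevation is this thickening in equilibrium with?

Excess crust Δ = 50.68 km − 32.13 km = 18.55 km, split between elevation h and root r with h + r = Δ.
Airy balance ρ_c h = (ρ_m − ρ_c) r gives r = h ρ_c/(ρ_m − ρ_c), so h (1 + ρ_c/(ρ_m − ρ_c)) = Δ, i.e. h = Δ (ρ_m − ρ_c)/ρ_m.
h = 18.55 km × 530/3320 = 2.96 km.

2.96 km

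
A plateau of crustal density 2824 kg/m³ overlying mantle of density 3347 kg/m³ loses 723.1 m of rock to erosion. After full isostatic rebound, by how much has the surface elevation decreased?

Rebound u = e ρ_c/ρ_m = 723.1 m × 2824/3347 = 610.1 m.
Net surface drop = e − u = 723.1 m − 610.1 m = e (ρ_m − ρ_c)/ρ_m = 113 m.

113 m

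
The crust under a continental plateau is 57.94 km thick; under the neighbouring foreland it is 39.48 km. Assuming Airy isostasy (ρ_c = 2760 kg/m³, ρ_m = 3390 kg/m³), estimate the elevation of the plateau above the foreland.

Excess crust Δ = 57.94 km − 39.48 km = 18.46 km, split between elevation h and root r with h + r = Δ.
Airy balance ρ_c h = (ρ_m − ρ_c) r gives r = h ρ_c/(ρ_m − ρ_c), so h (1 + ρ_c/(ρ_m − ρ_c)) = Δ, i.e. h = Δ (ρ_m − ρ_c)/ρ_m.
h = 18.46 km × 630/3390 = 3.43 km.

3.43 km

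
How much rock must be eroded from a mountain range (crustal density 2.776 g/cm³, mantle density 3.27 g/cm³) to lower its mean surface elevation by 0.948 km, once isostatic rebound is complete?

6.28 km

Net drop Δ = e − u = e − e ρ_c/ρ_m = e (ρ_m − ρ_c)/ρ_m.
e = Δ ρ_m/(ρ_m − ρ_c) = 0.948 km × 3.27/0.494 = 6.28 km.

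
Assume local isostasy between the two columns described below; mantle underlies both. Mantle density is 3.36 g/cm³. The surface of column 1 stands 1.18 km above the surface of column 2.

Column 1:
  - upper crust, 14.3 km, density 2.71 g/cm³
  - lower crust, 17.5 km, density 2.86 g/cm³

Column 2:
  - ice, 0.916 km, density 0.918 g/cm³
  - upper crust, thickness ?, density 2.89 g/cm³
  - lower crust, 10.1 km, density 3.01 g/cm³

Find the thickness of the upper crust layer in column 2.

17.7 km

Take the compensation level at the base of the deeper column (depth z_c below the surface of column 1) and equate Σ ρ_i t_i down to z_c; mantle fills any gap and the z_c terms cancel.
Column 1: 14.3×2.71 + 17.5×2.86 + (z_c − 31.8)×3.36
Column 2: 1.18×0 + 0.916×0.918 + x×2.89 + 10.1×3.01 + (z_c − 1.18 − 11.016 − x)×3.36
The z_c×3.36 term appears on both sides and cancels. Collect the known terms of each column as K = Σ(ρt)_known − 3.36 × (depth of known layers): K_1 = 88.803 − 3.36×31.8 = −18.045; K_2 = 31.241888 − 3.36×(1.18 + 11.016) = −9.736672.
Balance: K_1 = K_2 − x×(3.36 − 2.89), so x = (K_2 − K_1)/(3.36 − 2.89) = 8.30833/0.47 = 17.7 km.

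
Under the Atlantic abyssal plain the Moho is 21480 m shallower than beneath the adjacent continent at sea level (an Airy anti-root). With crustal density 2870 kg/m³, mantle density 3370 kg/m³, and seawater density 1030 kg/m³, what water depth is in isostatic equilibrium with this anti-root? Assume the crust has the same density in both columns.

Replacing a thickness d of crust by seawater at the top must be balanced by replacing crust with mantle at the base: d (ρ_c − ρ_w) = a (ρ_m − ρ_c).
d = a (ρ_m − ρ_c)/(ρ_c − ρ_w) = 21480 m × 500/1840 = 5840 m.

5840 m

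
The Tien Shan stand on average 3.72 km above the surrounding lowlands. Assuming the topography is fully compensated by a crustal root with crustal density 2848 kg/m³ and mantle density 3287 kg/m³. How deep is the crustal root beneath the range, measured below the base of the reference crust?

Isostatic balance requires: the weight of the topography is balanced by the buoyancy of the root, ρ_c h = (ρ_m − ρ_c) r.
r = h · ρ_c / (ρ_m − ρ_c) = 3.72 km × 2848 / (3287 − 2848) = 24.1 km.

24.1 km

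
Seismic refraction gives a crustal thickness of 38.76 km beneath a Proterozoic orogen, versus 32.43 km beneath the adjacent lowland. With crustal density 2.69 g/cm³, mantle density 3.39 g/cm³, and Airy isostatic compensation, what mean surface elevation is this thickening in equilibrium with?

1.31 km

Excess crust Δ = 38.76 km − 32.43 km = 6.33 km, split between elevation h and root r with h + r = Δ.
Airy balance ρ_c h = (ρ_m − ρ_c) r gives r = h ρ_c/(ρ_m − ρ_c), so h (1 + ρ_c/(ρ_m − ρ_c)) = Δ, i.e. h = Δ (ρ_m − ρ_c)/ρ_m.
h = 6.33 km × 0.7/3.39 = 1.31 km.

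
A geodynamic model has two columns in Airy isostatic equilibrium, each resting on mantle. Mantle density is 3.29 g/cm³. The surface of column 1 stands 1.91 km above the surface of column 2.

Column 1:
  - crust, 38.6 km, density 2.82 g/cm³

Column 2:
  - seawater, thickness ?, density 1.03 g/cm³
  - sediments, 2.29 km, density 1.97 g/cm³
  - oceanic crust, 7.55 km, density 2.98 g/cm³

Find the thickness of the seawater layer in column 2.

2.87 km

Take the compensation level at the base of the deeper column (depth z_c below the surface of column 1) and equate Σ ρ_i t_i down to z_c; mantle fills any gap and the z_c terms cancel.
Column 1: 38.6×2.82 + (z_c − 38.6)×3.29
Column 2: 1.91×0 + x×1.03 + 2.29×1.97 + 7.55×2.98 + (z_c − 1.91 − 9.84 − x)×3.29
The z_c×3.29 term appears on both sides and cancels. Collect the known terms of each column as K = Σ(ρt)_known − 3.29 × (depth of known layers): K_1 = 108.852 − 3.29×38.6 = −18.142; K_2 = 27.0103 − 3.29×(1.91 + 9.84) = −11.6472.
Balance: K_1 = K_2 − x×(3.29 − 1.03), so x = (K_2 − K_1)/(3.29 − 1.03) = 6.4948/2.26 = 2.87 km.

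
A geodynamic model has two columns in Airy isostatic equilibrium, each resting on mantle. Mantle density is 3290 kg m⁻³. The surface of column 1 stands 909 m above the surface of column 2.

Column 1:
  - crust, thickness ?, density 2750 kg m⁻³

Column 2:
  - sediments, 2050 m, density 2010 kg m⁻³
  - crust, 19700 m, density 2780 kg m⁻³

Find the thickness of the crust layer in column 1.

Take the compensation level at the base of the deeper column (depth z_c below the surface of column 1) and equate Σ ρ_i t_i down to z_c; mantle fills any gap and the z_c terms cancel.
Column 1: x×2750 + (z_c − 0 − x)×3290
Column 2: 909×0 + 2050×2010 + 19700×2780 + (z_c − 909 − 21750)×3290
The z_c×3290 term appears on both sides and cancels. Collect the known terms of each column as K = Σ(ρt)_known − 3290 × (depth of known layers): K_1 = 0 − 3290×0 = 0; K_2 = 58886500 − 3290×(909 + 21750) = −15661610.
Balance: K_1 − x×(3290 − 2750) = K_2, so x = (K_1 − K_2)/(3290 − 2750) = 15661600/540 = 29000 m.

29000 m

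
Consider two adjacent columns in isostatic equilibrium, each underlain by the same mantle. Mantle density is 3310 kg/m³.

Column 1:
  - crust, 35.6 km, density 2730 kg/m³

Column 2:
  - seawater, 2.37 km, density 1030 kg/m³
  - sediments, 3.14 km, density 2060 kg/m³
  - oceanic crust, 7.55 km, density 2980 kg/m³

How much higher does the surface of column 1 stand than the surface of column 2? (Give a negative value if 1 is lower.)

2.67 km

For any compensation level in the mantle, the mantle terms cancel and isostasy reduces to e = (Σt_1 − Σt_2) − (Σ(ρt)_1 − Σ(ρt)_2) / ρ_m.
Σt_1 = 35.6 km; Σt_2 = 13.06 km; Σ(ρt)_1 = 97188; Σ(ρt)_2 = 31408.5 (in km·kg/m³).
e = (35.6 − 13.06) − (97188 − 31408.5) / 3310 = 2.67 km.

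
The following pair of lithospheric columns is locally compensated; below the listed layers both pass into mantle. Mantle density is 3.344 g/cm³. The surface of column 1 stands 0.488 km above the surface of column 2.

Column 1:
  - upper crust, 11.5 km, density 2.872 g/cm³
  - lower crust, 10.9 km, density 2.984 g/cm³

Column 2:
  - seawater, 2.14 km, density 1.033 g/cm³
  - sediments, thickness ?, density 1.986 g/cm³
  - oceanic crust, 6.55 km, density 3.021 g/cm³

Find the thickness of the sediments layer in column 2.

0.485 km

Take the compensation level at the base of the deeper column (depth z_c below the surface of column 1) and equate Σ ρ_i t_i down to z_c; mantle fills any gap and the z_c terms cancel.
Column 1: 11.5×2.872 + 10.9×2.984 + (z_c − 22.4)×3.344
Column 2: 0.488×0 + 2.14×1.033 + x×1.986 + 6.55×3.021 + (z_c − 0.488 − 8.69 − x)×3.344
The z_c×3.344 term appears on both sides and cancels. Collect the known terms of each column as K = Σ(ρt)_known − 3.344 × (depth of known layers): K_1 = 65.5536 − 3.344×22.4 = −9.352; K_2 = 21.99817 − 3.344×(0.488 + 8.69) = −8.693062.
Balance: K_1 = K_2 − x×(3.344 − 1.986), so x = (K_2 − K_1)/(3.344 − 1.986) = 0.658938/1.358 = 0.485 km.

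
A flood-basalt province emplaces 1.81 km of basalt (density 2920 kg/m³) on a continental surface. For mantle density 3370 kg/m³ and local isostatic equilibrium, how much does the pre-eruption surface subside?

Subaerial loading: s = t ρ_load / ρ_m.
s = 1.81 km × 2920/3370 = 1.57 km.

1.57 km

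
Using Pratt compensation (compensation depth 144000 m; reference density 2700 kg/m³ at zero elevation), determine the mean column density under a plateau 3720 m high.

Pratt balance: ρ_ref D = ρ (D + h).
ρ = ρ_ref D/(D + h) = 2700 × 144000 m/(144000 m + 3720 m) = 2630 kg/m³.

2630 kg/m³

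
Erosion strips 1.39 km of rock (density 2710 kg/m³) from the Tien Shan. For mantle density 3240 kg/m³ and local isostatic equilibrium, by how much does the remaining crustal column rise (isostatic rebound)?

1.16 km

Unloading: uplift u = e ρ_c/ρ_m = 1.39 km × 2710/3240 = 1.16 km.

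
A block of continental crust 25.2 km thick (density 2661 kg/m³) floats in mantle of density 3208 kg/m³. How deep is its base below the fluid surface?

20.9 km

Draft d = t ρ_obj/ρ_fluid = 25.2 km × 2661/3208 = 20.9 km.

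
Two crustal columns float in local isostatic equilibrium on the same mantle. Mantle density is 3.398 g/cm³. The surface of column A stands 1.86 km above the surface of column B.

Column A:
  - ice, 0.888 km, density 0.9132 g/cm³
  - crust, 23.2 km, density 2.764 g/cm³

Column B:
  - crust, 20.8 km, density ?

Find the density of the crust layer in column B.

2.89 g/cm³

Take the compensation level at the base of the deeper column (depth z_c below the surface of column A) and equate Σ ρ_i t_i down to z_c; mantle fills any gap and the z_c terms cancel.
Column A: 0.888×0.9132 + 23.2×2.764 + (z_c − 24.088)×3.398
Column B: 1.86×0 + 20.8×ρ + (z_c − 1.86 − 20.8)×3.398
The z_c×3.398 term appears on both sides and cancels. Collect the known terms of each column as K = Σ(ρt)_known − 3.398 × (depth of known layers): K_A = 64.9357216 − 3.398×24.088 = −16.9153024; K_B = 0 − 3.398×(1.86 + 20.8) = −76.99868.
Balance: K_A = K_B + 20.8×ρ, so ρ = (K_A − K_B)/20.8 = 60.0834/20.8 = 2.89 g/cm³.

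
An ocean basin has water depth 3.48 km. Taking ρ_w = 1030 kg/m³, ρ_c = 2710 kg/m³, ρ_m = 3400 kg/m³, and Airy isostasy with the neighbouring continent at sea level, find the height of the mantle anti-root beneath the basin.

8.47 km

Isostatic balance requires: replacing crust with seawater at the top is compensated by replacing crust with mantle at the base: d (ρ_c − ρ_w) = a (ρ_m − ρ_c).
a = d (ρ_c − ρ_w)/(ρ_m − ρ_c) = 3.48 km × 1680/690 = 8.47 km.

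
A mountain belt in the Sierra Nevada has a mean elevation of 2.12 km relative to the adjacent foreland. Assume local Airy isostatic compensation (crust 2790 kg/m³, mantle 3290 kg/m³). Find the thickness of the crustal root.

Equating mass per unit area of the two columns: the weight of the topography is balanced by the buoyancy of the root, ρ_c h = (ρ_m − ρ_c) r.
r = h · ρ_c / (ρ_m − ρ_c) = 2.12 km × 2790 / (3290 − 2790) = 11.8 km.

11.8 km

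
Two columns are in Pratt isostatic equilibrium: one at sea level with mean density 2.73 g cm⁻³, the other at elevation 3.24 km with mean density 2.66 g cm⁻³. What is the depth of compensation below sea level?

ρ_ref D = ρ (D + h) → D (ρ_ref − ρ) = ρ h.
D = ρ h/(ρ_ref − ρ) = 2.66 × 3.24 km/(2.73 − 2.66) = 123 km.

123 km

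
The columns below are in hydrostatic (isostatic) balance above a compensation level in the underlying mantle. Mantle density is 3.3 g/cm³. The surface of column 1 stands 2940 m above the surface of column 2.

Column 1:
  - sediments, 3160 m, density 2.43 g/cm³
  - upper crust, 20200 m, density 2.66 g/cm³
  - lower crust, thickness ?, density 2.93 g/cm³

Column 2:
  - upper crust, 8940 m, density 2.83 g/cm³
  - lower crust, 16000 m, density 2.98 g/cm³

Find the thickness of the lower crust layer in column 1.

9040 m

Take the compensation level at the base of the deeper column (depth z_c below the surface of column 1) and equate Σ ρ_i t_i down to z_c; mantle fills any gap and the z_c terms cancel.
Column 1: 3160×2.43 + 20200×2.66 + x×2.93 + (z_c − 23360 − x)×3.3
Column 2: 2940×0 + 8940×2.83 + 16000×2.98 + (z_c − 2940 − 24940)×3.3
The z_c×3.3 term appears on both sides and cancels. Collect the known terms of each column as K = Σ(ρt)_known − 3.3 × (depth of known layers): K_1 = 61410.8 − 3.3×23360 = −15677.2; K_2 = 72980.2 − 3.3×(2940 + 24940) = −19023.8.
Balance: K_1 − x×(3.3 − 2.93) = K_2, so x = (K_1 − K_2)/(3.3 − 2.93) = 3346.6/0.37 = 9040 m.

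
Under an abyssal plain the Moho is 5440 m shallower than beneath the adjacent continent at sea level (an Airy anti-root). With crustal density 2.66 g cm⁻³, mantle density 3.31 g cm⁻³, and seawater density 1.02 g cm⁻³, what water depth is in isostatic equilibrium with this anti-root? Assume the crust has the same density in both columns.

2160 m

Replacing a thickness d of crust by seawater at the top must be balanced by replacing crust with mantle at the base: d (ρ_c − ρ_w) = a (ρ_m − ρ_c).
d = a (ρ_m − ρ_c)/(ρ_c − ρ_w) = 5440 m × 0.65/1.64 = 2160 m.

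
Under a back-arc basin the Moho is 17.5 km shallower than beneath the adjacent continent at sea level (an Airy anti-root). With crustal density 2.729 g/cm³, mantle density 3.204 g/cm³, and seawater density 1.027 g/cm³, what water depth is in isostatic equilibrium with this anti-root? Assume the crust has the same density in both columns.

4.88 km

Replacing a thickness d of crust by seawater at the top must be balanced by replacing crust with mantle at the base: d (ρ_c − ρ_w) = a (ρ_m − ρ_c).
d = a (ρ_m − ρ_c)/(ρ_c − ρ_w) = 17.5 km × 0.475/1.702 = 4.88 km.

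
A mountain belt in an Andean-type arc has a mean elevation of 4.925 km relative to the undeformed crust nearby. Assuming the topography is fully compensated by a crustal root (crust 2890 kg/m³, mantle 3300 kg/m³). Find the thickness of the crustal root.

34.7 km

Equating mass per unit area of the two columns: the weight of the topography is balanced by the buoyancy of the root, ρ_c h = (ρ_m − ρ_c) r.
r = h · ρ_c / (ρ_m − ρ_c) = 4.925 km × 2890 / (3300 − 2890) = 34.7 km.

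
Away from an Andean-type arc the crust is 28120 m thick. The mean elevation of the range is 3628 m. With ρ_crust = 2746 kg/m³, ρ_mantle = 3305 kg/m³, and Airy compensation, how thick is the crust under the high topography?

49600 m

Root depth r = h ρ_c / (ρ_m − ρ_c) = 3628 m × 2746 / 559 = 17820 m.
Total thickness = T + h + r = 28120 m + 3628 m + 17820 m = 49600 m.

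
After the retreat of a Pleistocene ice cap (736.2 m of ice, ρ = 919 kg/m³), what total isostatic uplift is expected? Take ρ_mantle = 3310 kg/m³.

Removing the load lets mantle flow back in; uplift u satisfies ρ_ice t = ρ_m u.
u = t ρ_ice/ρ_m = 736.2 m × 919/3310 = 204 m.

204 m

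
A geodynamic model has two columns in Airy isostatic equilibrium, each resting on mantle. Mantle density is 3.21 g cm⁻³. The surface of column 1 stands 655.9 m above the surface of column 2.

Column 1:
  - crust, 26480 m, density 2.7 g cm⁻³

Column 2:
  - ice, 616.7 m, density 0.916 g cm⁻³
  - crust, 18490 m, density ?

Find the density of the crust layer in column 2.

2.67 g cm⁻³

Take the compensation level at the base of the deeper column (depth z_c below the surface of column 1) and equate Σ ρ_i t_i down to z_c; mantle fills any gap and the z_c terms cancel.
Column 1: 26480×2.7 + (z_c − 26480)×3.21
Column 2: 655.9×0 + 616.7×0.916 + 18490×ρ + (z_c − 655.9 − 19106.7)×3.21
The z_c×3.21 term appears on both sides and cancels. Collect the known terms of each column as K = Σ(ρt)_known − 3.21 × (depth of known layers): K_1 = 71496 − 3.21×26480 = −13504.8; K_2 = 564.8972 − 3.21×(655.9 + 19106.7) = −62873.0488.
Balance: K_1 = K_2 + 18490×ρ, so ρ = (K_1 − K_2)/18490 = 49368.2/18490 = 2.67 g cm⁻³.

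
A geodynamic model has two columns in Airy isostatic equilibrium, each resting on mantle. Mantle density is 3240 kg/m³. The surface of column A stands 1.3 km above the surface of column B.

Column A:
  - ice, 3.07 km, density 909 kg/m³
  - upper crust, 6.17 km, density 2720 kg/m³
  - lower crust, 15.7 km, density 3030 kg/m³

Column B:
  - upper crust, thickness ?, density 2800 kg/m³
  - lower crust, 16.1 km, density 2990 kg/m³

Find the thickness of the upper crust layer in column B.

12.3 km

Take the compensation level at the base of the deeper column (depth z_c below the surface of column A) and equate Σ ρ_i t_i down to z_c; mantle fills any gap and the z_c terms cancel.
Column A: 3.07×909 + 6.17×2720 + 15.7×3030 + (z_c − 24.94)×3240
Column B: 1.3×0 + x×2800 + 16.1×2990 + (z_c − 1.3 − 16.1 − x)×3240
The z_c×3240 term appears on both sides and cancels. Collect the known terms of each column as K = Σ(ρt)_known − 3240 × (depth of known layers): K_A = 67144.03 − 3240×24.94 = −13661.57; K_B = 48139 − 3240×(1.3 + 16.1) = −8237.
Balance: K_A = K_B − x×(3240 − 2800), so x = (K_B − K_A)/(3240 − 2800) = 5424.57/440 = 12.3 km.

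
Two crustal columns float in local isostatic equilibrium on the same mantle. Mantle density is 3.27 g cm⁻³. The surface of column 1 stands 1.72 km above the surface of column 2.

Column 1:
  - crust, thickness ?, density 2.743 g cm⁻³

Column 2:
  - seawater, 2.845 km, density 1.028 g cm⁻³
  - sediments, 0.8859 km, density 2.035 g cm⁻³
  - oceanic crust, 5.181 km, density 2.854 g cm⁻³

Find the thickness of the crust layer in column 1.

Take the compensation level at the base of the deeper column (depth z_c below the surface of column 1) and equate Σ ρ_i t_i down to z_c; mantle fills any gap and the z_c terms cancel.
Column 1: x×2.743 + (z_c − 0 − x)×3.27
Column 2: 1.72×0 + 2.845×1.028 + 0.8859×2.035 + 5.181×2.854 + (z_c − 1.72 − 8.9119)×3.27
The z_c×3.27 term appears on both sides and cancels. Collect the known terms of each column as K = Σ(ρt)_known − 3.27 × (depth of known layers): K_1 = 0 − 3.27×0 = 0; K_2 = 19.5140405 − 3.27×(1.72 + 8.9119) = −15.2522725.
Balance: K_1 − x×(3.27 − 2.743) = K_2, so x = (K_1 − K_2)/(3.27 − 2.743) = 15.2523/0.527 = 28.9 km.

28.9 km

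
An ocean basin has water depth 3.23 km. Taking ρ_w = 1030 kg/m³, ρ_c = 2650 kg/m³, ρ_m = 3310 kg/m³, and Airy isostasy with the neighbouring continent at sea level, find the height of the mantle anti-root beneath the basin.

In Airy isostatic equilibrium: replacing crust with seawater at the top is compensated by replacing crust with mantle at the base: d (ρ_c − ρ_w) = a (ρ_m − ρ_c).
a = d (ρ_c − ρ_w)/(ρ_m − ρ_c) = 3.23 km × 1620/660 = 7.93 km.

7.93 km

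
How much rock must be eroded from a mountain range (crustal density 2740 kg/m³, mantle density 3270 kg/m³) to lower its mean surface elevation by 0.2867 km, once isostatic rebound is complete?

1.77 km

Net drop Δ = e − u = e − e ρ_c/ρ_m = e (ρ_m − ρ_c)/ρ_m.
e = Δ ρ_m/(ρ_m − ρ_c) = 0.2867 km × 3270/530 = 1.77 km.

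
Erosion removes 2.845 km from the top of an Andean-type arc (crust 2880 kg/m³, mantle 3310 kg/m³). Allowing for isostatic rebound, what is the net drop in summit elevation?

0.37 km

Rebound u = e ρ_c/ρ_m = 2.845 km × 2880/3310 = 2.475 km.
Net surface drop = e − u = 2.845 km − 2.475 km = e (ρ_m − ρ_c)/ρ_m = 0.37 km.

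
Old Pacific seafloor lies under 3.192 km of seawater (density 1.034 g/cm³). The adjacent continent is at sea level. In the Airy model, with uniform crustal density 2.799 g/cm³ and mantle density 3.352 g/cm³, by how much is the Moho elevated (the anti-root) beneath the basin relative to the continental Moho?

Isostatic balance requires: replacing crust with seawater at the top is compensated by replacing crust with mantle at the base: d (ρ_c − ρ_w) = a (ρ_m − ρ_c).
a = d (ρ_c − ρ_w)/(ρ_m − ρ_c) = 3.192 km × 1.765/0.553 = 10.2 km.

10.2 km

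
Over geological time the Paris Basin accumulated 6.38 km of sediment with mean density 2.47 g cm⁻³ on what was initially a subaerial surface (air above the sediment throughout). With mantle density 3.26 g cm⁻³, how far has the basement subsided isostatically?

Subaerial load: s = t ρ_sed / ρ_m = 6.38 km × 2.47/3.26 = 4.83 km.

4.83 km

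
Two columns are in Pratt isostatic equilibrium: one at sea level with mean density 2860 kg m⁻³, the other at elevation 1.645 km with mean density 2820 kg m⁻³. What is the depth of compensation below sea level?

116 km

ρ_ref D = ρ (D + h) → D (ρ_ref − ρ) = ρ h.
D = ρ h/(ρ_ref − ρ) = 2820 × 1.645 km/(2860 − 2820) = 116 km.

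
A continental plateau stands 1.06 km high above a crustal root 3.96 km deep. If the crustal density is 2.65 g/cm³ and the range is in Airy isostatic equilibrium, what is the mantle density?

Airy balance: ρ_c h = (ρ_m − ρ_c) r → ρ_m = ρ_c (1 + h/r).
ρ_m = 2.65 × (1 + 1.06 km/3.96 km) = 3.36 g/cm³.

3.36 g/cm³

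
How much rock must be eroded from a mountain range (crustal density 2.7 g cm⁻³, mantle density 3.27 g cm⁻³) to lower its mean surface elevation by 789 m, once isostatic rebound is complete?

4530 m

Net drop Δ = e − u = e − e ρ_c/ρ_m = e (ρ_m − ρ_c)/ρ_m.
e = Δ ρ_m/(ρ_m − ρ_c) = 789 m × 3.27/0.57 = 4530 m.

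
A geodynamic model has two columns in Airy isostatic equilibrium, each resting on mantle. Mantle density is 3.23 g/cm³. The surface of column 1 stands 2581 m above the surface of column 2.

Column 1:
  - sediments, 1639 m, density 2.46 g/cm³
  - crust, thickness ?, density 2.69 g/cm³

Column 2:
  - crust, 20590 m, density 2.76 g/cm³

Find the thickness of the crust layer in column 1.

31000 m

Take the compensation level at the base of the deeper column (depth z_c below the surface of column 1) and equate Σ ρ_i t_i down to z_c; mantle fills any gap and the z_c terms cancel.
Column 1: 1639×2.46 + x×2.69 + (z_c − 1639 − x)×3.23
Column 2: 2581×0 + 20590×2.76 + (z_c − 2581 − 20590)×3.23
The z_c×3.23 term appears on both sides and cancels. Collect the known terms of each column as K = Σ(ρt)_known − 3.23 × (depth of known layers): K_1 = 4031.94 − 3.23×1639 = −1262.03; K_2 = 56828.4 − 3.23×(2581 + 20590) = −18013.93.
Balance: K_1 − x×(3.23 − 2.69) = K_2, so x = (K_1 − K_2)/(3.23 − 2.69) = 16751.9/0.54 = 31000 m.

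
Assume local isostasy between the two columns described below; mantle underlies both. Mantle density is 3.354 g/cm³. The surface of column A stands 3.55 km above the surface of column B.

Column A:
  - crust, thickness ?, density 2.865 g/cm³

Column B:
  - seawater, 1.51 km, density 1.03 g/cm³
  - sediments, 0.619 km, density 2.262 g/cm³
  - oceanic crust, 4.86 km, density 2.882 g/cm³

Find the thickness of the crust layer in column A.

37.6 km

Take the compensation level at the base of the deeper column (depth z_c below the surface of column A) and equate Σ ρ_i t_i down to z_c; mantle fills any gap and the z_c terms cancel.
Column A: x×2.865 + (z_c − 0 − x)×3.354
Column B: 3.55×0 + 1.51×1.03 + 0.619×2.262 + 4.86×2.882 + (z_c − 3.55 − 6.989)×3.354
The z_c×3.354 term appears on both sides and cancels. Collect the known terms of each column as K = Σ(ρt)_known − 3.354 × (depth of known layers): K_A = 0 − 3.354×0 = 0; K_B = 16.961998 − 3.354×(3.55 + 6.989) = −18.385808.
Balance: K_A − x×(3.354 − 2.865) = K_B, so x = (K_A − K_B)/(3.354 − 2.865) = 18.3858/0.489 = 37.6 km.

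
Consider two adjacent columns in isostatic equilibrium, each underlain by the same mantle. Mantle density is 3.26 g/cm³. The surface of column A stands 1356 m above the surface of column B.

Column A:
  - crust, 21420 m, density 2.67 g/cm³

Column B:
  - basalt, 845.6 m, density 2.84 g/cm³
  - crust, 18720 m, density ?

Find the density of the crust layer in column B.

Take the compensation level at the base of the deeper column (depth z_c below the surface of column A) and equate Σ ρ_i t_i down to z_c; mantle fills any gap and the z_c terms cancel.
Column A: 21420×2.67 + (z_c − 21420)×3.26
Column B: 1356×0 + 845.6×2.84 + 18720×ρ + (z_c − 1356 − 19565.6)×3.26
The z_c×3.26 term appears on both sides and cancels. Collect the known terms of each column as K = Σ(ρt)_known − 3.26 × (depth of known layers): K_A = 57191.4 − 3.26×21420 = −12637.8; K_B = 2401.504 − 3.26×(1356 + 19565.6) = −65802.912.
Balance: K_A = K_B + 18720×ρ, so ρ = (K_A − K_B)/18720 = 53165.1/18720 = 2.84 g/cm³.

2.84 g/cm³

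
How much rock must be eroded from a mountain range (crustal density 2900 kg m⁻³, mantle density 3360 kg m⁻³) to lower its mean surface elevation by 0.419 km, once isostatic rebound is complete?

Net drop Δ = e − u = e − e ρ_c/ρ_m = e (ρ_m − ρ_c)/ρ_m.
e = Δ ρ_m/(ρ_m − ρ_c) = 0.419 km × 3360/460 = 3.06 km.

3.06 km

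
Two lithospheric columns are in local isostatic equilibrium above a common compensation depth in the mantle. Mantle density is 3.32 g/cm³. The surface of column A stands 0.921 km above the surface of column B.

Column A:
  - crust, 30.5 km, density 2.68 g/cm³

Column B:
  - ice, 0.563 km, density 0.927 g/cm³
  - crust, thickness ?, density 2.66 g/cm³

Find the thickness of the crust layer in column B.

22.9 km

Take the compensation level at the base of the deeper column (depth z_c below the surface of column A) and equate Σ ρ_i t_i down to z_c; mantle fills any gap and the z_c terms cancel.
Column A: 30.5×2.68 + (z_c − 30.5)×3.32
Column B: 0.921×0 + 0.563×0.927 + x×2.66 + (z_c − 0.921 − 0.563 − x)×3.32
The z_c×3.32 term appears on both sides and cancels. Collect the known terms of each column as K = Σ(ρt)_known − 3.32 × (depth of known layers): K_A = 81.74 − 3.32×30.5 = −19.52; K_B = 0.521901 − 3.32×(0.921 + 0.563) = −4.404979.
Balance: K_A = K_B − x×(3.32 − 2.66), so x = (K_B − K_A)/(3.32 − 2.66) = 15.115/0.66 = 22.9 km.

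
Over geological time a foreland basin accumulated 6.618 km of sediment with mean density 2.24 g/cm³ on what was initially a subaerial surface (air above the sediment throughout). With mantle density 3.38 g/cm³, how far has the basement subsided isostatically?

Subaerial load: s = t ρ_sed / ρ_m = 6.618 km × 2.24/3.38 = 4.39 km.

4.39 km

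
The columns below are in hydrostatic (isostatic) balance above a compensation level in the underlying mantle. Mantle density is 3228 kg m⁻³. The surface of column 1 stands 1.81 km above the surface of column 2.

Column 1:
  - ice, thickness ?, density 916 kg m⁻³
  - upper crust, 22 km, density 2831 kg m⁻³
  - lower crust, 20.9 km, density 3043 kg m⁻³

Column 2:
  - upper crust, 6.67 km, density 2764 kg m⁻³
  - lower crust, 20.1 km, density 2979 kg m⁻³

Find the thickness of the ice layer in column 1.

0.58 km

Take the compensation level at the base of the deeper column (depth z_c below the surface of column 1) and equate Σ ρ_i t_i down to z_c; mantle fills any gap and the z_c terms cancel.
Column 1: x×916 + 22×2831 + 20.9×3043 + (z_c − 42.9 − x)×3228
Column 2: 1.81×0 + 6.67×2764 + 20.1×2979 + (z_c − 1.81 − 26.77)×3228
The z_c×3228 term appears on both sides and cancels. Collect the known terms of each column as K = Σ(ρt)_known − 3228 × (depth of known layers): K_1 = 125880.7 − 3228×42.9 = −12600.5; K_2 = 78313.78 − 3228×(1.81 + 26.77) = −13942.46.
Balance: K_1 − x×(3228 − 916) = K_2, so x = (K_1 − K_2)/(3228 − 916) = 1341.96/2312 = 0.58 km.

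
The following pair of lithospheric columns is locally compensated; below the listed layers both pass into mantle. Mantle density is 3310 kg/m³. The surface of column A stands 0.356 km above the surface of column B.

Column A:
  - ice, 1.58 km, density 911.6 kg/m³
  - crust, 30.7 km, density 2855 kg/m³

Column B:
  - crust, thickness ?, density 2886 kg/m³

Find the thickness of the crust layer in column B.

39.1 km

Take the compensation level at the base of the deeper column (depth z_c below the surface of column A) and equate Σ ρ_i t_i down to z_c; mantle fills any gap and the z_c terms cancel.
Column A: 1.58×911.6 + 30.7×2855 + (z_c − 32.28)×3310
Column B: 0.356×0 + x×2886 + (z_c − 0.356 − 0 − x)×3310
The z_c×3310 term appears on both sides and cancels. Collect the known terms of each column as K = Σ(ρt)_known − 3310 × (depth of known layers): K_A = 89088.828 − 3310×32.28 = −17757.972; K_B = 0 − 3310×(0.356 + 0) = −1178.36.
Balance: K_A = K_B − x×(3310 − 2886), so x = (K_B − K_A)/(3310 − 2886) = 16579.6/424 = 39.1 km.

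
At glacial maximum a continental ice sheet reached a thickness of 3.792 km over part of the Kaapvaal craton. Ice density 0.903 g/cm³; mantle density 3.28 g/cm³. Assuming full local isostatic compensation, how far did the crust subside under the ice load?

In Airy isostatic equilibrium: the ice load ρ_ice t is balanced by mantle displaced below, ρ_m s.
s = t ρ_ice / ρ_m = 3.792 km × 0.903/3.28 = 1.04 km.

1.04 km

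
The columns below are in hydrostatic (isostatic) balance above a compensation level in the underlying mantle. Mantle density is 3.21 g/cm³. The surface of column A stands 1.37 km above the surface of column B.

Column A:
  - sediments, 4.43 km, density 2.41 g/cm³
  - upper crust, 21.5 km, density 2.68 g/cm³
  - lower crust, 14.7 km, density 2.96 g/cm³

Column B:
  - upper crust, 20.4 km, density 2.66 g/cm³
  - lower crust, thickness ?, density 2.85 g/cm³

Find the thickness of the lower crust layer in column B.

8.32 km

Take the compensation level at the base of the deeper column (depth z_c below the surface of column A) and equate Σ ρ_i t_i down to z_c; mantle fills any gap and the z_c terms cancel.
Column A: 4.43×2.41 + 21.5×2.68 + 14.7×2.96 + (z_c − 40.63)×3.21
Column B: 1.37×0 + 20.4×2.66 + x×2.85 + (z_c − 1.37 − 20.4 − x)×3.21
The z_c×3.21 term appears on both sides and cancels. Collect the known terms of each column as K = Σ(ρt)_known − 3.21 × (depth of known layers): K_A = 111.8083 − 3.21×40.63 = −18.614; K_B = 54.264 − 3.21×(1.37 + 20.4) = −15.6177.
Balance: K_A = K_B − x×(3.21 − 2.85), so x = (K_B − K_A)/(3.21 − 2.85) = 2.9963/0.36 = 8.32 km.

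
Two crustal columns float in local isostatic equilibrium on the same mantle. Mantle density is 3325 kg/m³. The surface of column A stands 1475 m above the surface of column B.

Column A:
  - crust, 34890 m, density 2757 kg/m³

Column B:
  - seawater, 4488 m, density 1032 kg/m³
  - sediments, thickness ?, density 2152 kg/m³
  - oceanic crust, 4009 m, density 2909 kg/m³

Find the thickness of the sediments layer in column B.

Take the compensation level at the base of the deeper column (depth z_c below the surface of column A) and equate Σ ρ_i t_i down to z_c; mantle fills any gap and the z_c terms cancel.
Column A: 34890×2757 + (z_c − 34890)×3325
Column B: 1475×0 + 4488×1032 + x×2152 + 4009×2909 + (z_c − 1475 − 8497 − x)×3325
The z_c×3325 term appears on both sides and cancels. Collect the known terms of each column as K = Σ(ρt)_known − 3325 × (depth of known layers): K_A = 96191730 − 3325×34890 = −19817520; K_B = 16293797 − 3325×(1475 + 8497) = −16863103.
Balance: K_A = K_B − x×(3325 − 2152), so x = (K_B − K_A)/(3325 − 2152) = 2954420/1173 = 2520 m.

2520 m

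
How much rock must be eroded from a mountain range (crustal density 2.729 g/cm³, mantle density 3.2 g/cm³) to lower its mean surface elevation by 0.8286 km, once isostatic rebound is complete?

Net drop Δ = e − u = e − e ρ_c/ρ_m = e (ρ_m − ρ_c)/ρ_m.
e = Δ ρ_m/(ρ_m − ρ_c) = 0.8286 km × 3.2/0.471 = 5.63 km.

5.63 km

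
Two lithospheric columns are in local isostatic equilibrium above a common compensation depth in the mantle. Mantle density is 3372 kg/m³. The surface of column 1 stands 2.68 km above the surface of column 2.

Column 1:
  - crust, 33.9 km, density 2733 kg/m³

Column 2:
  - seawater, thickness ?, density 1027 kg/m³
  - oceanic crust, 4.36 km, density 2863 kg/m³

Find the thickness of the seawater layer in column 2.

Take the compensation level at the base of the deeper column (depth z_c below the surface of column 1) and equate Σ ρ_i t_i down to z_c; mantle fills any gap and the z_c terms cancel.
Column 1: 33.9×2733 + (z_c − 33.9)×3372
Column 2: 2.68×0 + x×1027 + 4.36×2863 + (z_c − 2.68 − 4.36 − x)×3372
The z_c×3372 term appears on both sides and cancels. Collect the known terms of each column as K = Σ(ρt)_known − 3372 × (depth of known layers): K_1 = 92648.7 − 3372×33.9 = −21662.1; K_2 = 12482.68 − 3372×(2.68 + 4.36) = −11256.2.
Balance: K_1 = K_2 − x×(3372 − 1027), so x = (K_2 − K_1)/(3372 − 1027) = 10405.9/2345 = 4.44 km.

4.44 km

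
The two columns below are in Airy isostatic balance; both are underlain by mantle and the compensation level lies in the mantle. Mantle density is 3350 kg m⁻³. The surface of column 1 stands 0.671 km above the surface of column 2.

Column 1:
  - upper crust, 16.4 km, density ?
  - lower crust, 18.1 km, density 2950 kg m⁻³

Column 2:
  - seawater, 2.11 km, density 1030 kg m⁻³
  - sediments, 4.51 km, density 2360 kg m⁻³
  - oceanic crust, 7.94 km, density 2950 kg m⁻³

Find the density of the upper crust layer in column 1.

Take the compensation level at the base of the deeper column (depth z_c below the surface of column 1) and equate Σ ρ_i t_i down to z_c; mantle fills any gap and the z_c terms cancel.
Column 1: 16.4×ρ + 18.1×2950 + (z_c − 34.5)×3350
Column 2: 0.671×0 + 2.11×1030 + 4.51×2360 + 7.94×2950 + (z_c − 0.671 − 14.56)×3350
The z_c×3350 term appears on both sides and cancels. Collect the known terms of each column as K = Σ(ρt)_known − 3350 × (depth of known layers): K_1 = 53395 − 3350×34.5 = −62180; K_2 = 36239.9 − 3350×(0.671 + 14.56) = −14783.95.
Balance: K_1 + 16.4×ρ = K_2, so ρ = (K_2 − K_1)/16.4 = 47396.1/16.4 = 2890 kg m⁻³.

2890 kg m⁻³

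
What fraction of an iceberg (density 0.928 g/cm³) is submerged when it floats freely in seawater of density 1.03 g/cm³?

Submerged fraction = ρ_obj/ρ_fluid = 0.928/1.03 = 0.901.

0.901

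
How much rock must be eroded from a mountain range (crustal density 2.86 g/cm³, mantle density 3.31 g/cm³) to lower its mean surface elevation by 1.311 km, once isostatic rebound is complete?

Net drop Δ = e − u = e − e ρ_c/ρ_m = e (ρ_m − ρ_c)/ρ_m.
e = Δ ρ_m/(ρ_m − ρ_c) = 1.311 km × 3.31/0.45 = 9.64 km.

9.64 km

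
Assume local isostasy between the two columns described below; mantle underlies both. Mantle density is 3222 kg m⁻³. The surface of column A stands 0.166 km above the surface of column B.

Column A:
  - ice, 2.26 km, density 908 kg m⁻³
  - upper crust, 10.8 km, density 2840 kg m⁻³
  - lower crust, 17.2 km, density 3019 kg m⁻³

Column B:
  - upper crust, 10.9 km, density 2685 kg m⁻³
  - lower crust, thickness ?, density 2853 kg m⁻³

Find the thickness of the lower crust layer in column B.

Take the compensation level at the base of the deeper column (depth z_c below the surface of column A) and equate Σ ρ_i t_i down to z_c; mantle fills any gap and the z_c terms cancel.
Column A: 2.26×908 + 10.8×2840 + 17.2×3019 + (z_c − 30.26)×3222
Column B: 0.166×0 + 10.9×2685 + x×2853 + (z_c − 0.166 − 10.9 − x)×3222
The z_c×3222 term appears on both sides and cancels. Collect the known terms of each column as K = Σ(ρt)_known − 3222 × (depth of known layers): K_A = 84650.88 − 3222×30.26 = −12846.84; K_B = 29266.5 − 3222×(0.166 + 10.9) = −6388.152.
Balance: K_A = K_B − x×(3222 − 2853), so x = (K_B − K_A)/(3222 − 2853) = 6458.69/369 = 17.5 km.

17.5 km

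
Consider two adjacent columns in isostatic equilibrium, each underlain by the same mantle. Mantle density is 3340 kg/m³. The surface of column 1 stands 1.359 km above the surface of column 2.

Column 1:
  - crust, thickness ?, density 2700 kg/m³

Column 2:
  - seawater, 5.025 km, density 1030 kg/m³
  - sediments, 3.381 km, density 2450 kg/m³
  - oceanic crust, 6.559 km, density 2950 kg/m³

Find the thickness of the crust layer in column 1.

Take the compensation level at the base of the deeper column (depth z_c below the surface of column 1) and equate Σ ρ_i t_i down to z_c; mantle fills any gap and the z_c terms cancel.
Column 1: x×2700 + (z_c − 0 − x)×3340
Column 2: 1.359×0 + 5.025×1030 + 3.381×2450 + 6.559×2950 + (z_c − 1.359 − 14.965)×3340
The z_c×3340 term appears on both sides and cancels. Collect the known terms of each column as K = Σ(ρt)_known − 3340 × (depth of known layers): K_1 = 0 − 3340×0 = 0; K_2 = 32808.25 − 3340×(1.359 + 14.965) = −21713.91.
Balance: K_1 − x×(3340 − 2700) = K_2, so x = (K_1 − K_2)/(3340 − 2700) = 21713.9/640 = 33.9 km.

33.9 km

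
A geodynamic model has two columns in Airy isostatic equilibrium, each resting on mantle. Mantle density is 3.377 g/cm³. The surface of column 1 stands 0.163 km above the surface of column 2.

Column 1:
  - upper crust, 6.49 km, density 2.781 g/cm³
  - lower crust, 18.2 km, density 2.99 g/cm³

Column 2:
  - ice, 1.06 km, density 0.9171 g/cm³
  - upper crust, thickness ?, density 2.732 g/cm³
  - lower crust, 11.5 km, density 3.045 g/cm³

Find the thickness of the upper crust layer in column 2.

Take the compensation level at the base of the deeper column (depth z_c below the surface of column 1) and equate Σ ρ_i t_i down to z_c; mantle fills any gap and the z_c terms cancel.
Column 1: 6.49×2.781 + 18.2×2.99 + (z_c − 24.69)×3.377
Column 2: 0.163×0 + 1.06×0.9171 + x×2.732 + 11.5×3.045 + (z_c − 0.163 − 12.56 − x)×3.377
The z_c×3.377 term appears on both sides and cancels. Collect the known terms of each column as K = Σ(ρt)_known − 3.377 × (depth of known layers): K_1 = 72.46669 − 3.377×24.69 = −10.91144; K_2 = 35.989626 − 3.377×(0.163 + 12.56) = −6.975945.
Balance: K_1 = K_2 − x×(3.377 − 2.732), so x = (K_2 − K_1)/(3.377 − 2.732) = 3.93549/0.645 = 6.1 km.

6.1 km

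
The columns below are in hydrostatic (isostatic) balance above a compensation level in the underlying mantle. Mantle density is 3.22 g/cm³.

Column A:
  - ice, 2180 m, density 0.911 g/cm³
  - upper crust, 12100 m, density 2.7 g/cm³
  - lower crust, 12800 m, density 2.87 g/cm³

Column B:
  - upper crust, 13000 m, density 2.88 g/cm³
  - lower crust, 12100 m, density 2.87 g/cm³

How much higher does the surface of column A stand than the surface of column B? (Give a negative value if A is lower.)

2220 m

For any compensation level in the mantle, the mantle terms cancel and isostasy reduces to e = (Σt_A − Σt_B) − (Σ(ρt)_A − Σ(ρt)_B) / ρ_m.
Σt_A = 27080 m; Σt_B = 25100 m; Σ(ρt)_A = 71391.98; Σ(ρt)_B = 72167 (in m·g/cm³).
e = (27080 − 25100) − (71391.98 − 72167) / 3.22 = 2220 m.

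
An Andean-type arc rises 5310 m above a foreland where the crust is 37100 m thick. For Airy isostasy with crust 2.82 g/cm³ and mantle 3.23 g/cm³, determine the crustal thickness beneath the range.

Root depth r = h ρ_c / (ρ_m − ρ_c) = 5310 m × 2.82 / 0.41 = 36520 m.
Total thickness = T + h + r = 37100 m + 5310 m + 36520 m = 78900 m.

78900 m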